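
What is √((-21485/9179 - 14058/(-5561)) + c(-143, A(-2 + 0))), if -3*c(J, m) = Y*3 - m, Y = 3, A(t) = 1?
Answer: I*√12951834888093/2285571 ≈ 1.5746*I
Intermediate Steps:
c(J, m) = -3 + m/3 (c(J, m) = -(3*3 - m)/3 = -(9 - m)/3 = -3 + m/3)
√((-21485/9179 - 14058/(-5561)) + c(-143, A(-2 + 0))) = √((-21485/9179 - 14058/(-5561)) + (-3 + (⅓)*1)) = √((-21485*1/9179 - 14058*(-1/5561)) + (-3 + ⅓)) = √((-21485/9179 + 14058/5561) - 8/3) = √(142691/761857 - 8/3) = √(-5666783/2285571) = I*√12951834888093/2285571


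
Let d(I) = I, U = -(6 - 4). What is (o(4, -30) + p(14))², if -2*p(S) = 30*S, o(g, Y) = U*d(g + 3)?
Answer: 50176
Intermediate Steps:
U = -2 (U = -1*2 = -2)
o(g, Y) = -6 - 2*g (o(g, Y) = -2*(g + 3) = -2*(3 + g) = -6 - 2*g)
p(S) = -15*S
(o(4, -30) + p(14))² = ((-6 - 2*4) - 15*14)² = ((-6 - 8) - 210)² = (-14 - 210)² = (-224)² = 50176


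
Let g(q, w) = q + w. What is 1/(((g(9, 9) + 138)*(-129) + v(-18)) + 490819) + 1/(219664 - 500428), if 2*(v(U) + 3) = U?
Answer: -189919/132150841812 ≈ -1.4371e-6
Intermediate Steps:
v(U) = -3 + U/2
1/(((g(9, 9) + 138)*(-129) + v(-18)) + 490819) + 1/(219664 - 500428) = 1/((((9 + 9) + 138)*(-129) + (-3 + (½)*(-18))) + 490819) + 1/(219664 - 500428) = 1/(((18 + 138)*(-129) + (-3 - 9)) + 490819) + 1/(-280764) = 1/((156*(-129) - 12) + 490819) - 1/280764 = 1/((-20124 - 12) + 490819) - 1/280764 = 1/(-20136 + 490819) - 1/280764 = 1/470683 - 1/280764 = -189919/132150841812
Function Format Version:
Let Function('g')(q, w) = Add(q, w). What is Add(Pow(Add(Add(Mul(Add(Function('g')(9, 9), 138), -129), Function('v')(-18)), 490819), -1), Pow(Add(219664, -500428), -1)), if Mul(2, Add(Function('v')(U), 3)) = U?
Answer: Rational(-189919, 132150841812) ≈ -1.4371e-6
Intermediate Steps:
Function('v')(U) = Add(-3, Mul(Rational(1, 2), U))
Add(Pow(Add(Add(Mul(Add(Function('g')(9, 9), 138), -129), Function('v')(-18)), 490819), -1), Pow(Add(219664, -500428), -1)) = Add(Pow(Add(Add(Mul(Add(Add(9, 9), 138), -129), Add(-3, Mul(Rational(1, 2), -18))), 490819), -1), Pow(Add(219664, -500428), -1)) = Add(Pow(Add(Add(Mul(Add(18, 138), -129), Add(-3, -9)), 490819), -1), Pow(-280764, -1)) = Add(Pow(Add(Add(Mul(156, -129), -12), 490819), -1), Rational(-1, 280764)) = Add(Pow(Add(Add(-20124, -12), 490819), -1), Rational(-1, 280764)) = Add(Pow(Add(-20136, 490819), -1), Rational(-1, 280764)) = Add(Pow(470683, -1), Rational(-1, 280764)) = Add(Rational(1, 470683), Rational(-1, 280764)) = Rational(-189919, 132150841812)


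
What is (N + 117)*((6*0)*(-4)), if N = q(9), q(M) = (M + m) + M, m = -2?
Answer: 0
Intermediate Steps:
q(M) = -2 + 2*M (q(M) = (M - 2) + M = (-2 + M) + M = -2 + 2*M)
N = 16 (N = -2 + 2*9 = -2 + 18 = 16)
(N + 117)*((6*0)*(-4)) = (16 + 117)*((6*0)*(-4)) = 133*(0*(-4)) = 133*0 = 0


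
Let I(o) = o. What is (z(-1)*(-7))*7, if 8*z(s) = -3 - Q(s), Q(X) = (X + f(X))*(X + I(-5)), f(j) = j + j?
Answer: 1029/8 ≈ 128.63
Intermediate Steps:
f(j) = 2*j
Q(X) = 3*X*(-5 + X) (Q(X) = (X + 2*X)*(X - 5) = (3*X)*(-5 + X) = 3*X*(-5 + X))
z(s) = -3/8 - 3*s*(-5 + s)/8 (z(s) = (-3 - 3*s*(-5 + s))/8 = -3/8 - 3*s*(-5 + s)/8)
(z(-1)*(-7))*7 = ((-3/8 - 3/8*(-1)**2 + (15/8)*(-1))*(-7))*7 = ((-3/8 - 3/8*1 - 15/8)*(-7))*7 = ((-3/8 - 3/8 - 15/8)*(-7))*7 = -21/8*(-7)*7 = (147/8)*7 = 1029/8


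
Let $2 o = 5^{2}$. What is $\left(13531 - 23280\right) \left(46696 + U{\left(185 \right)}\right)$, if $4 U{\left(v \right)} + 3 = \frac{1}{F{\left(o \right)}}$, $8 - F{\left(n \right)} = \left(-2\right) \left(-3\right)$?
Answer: $- \frac{3641865687}{8} \approx -4.5523 \cdot 10^{8}$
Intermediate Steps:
$o = \frac{25}{2}$ ($o = \frac{5^{2}}{2} = \frac{1}{2} \cdot 25 = \frac{25}{2} \approx 12.5$)
$F{\left(n \right)} = 2$ ($F{\left(n \right)} = 8 - \left(-2\right) \left(-3\right) = 8 - 6 = 2$)
$U{\left(v \right)} = - \frac{5}{8}$ ($U{\left(v \right)} = - \frac{3}{4} + \frac{1}{4 \cdot 2} = - \frac{3}{4} + \frac{1}{4} \cdot \frac{1}{2} = - \frac{3}{4} + \frac{1}{8} = - \frac{5}{8}$)
$\left(13531 - 23280\right) \left(46696 + U{\left(185 \right)}\right) = \left(13531 - 23280\right) \left(46696 - \frac{5}{8}\right) = \left(-9749\right) \frac{373563}{8} = - \frac{3641865687}{8}$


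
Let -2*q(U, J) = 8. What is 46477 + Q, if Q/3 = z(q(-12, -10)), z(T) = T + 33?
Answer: 46564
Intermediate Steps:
q(U, J) = -4 (q(U, J) = -½*8 = -4)
z(T) = 33 + T
Q = 87 (Q = 3*(33 - 4) = 3*29 = 87)
46477 + Q = 46477 + 87 = 46564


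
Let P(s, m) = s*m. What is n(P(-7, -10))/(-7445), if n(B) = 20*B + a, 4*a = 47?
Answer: -5647/29780 ≈ -0.18962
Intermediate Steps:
a = 47/4 (a = (¼)*47 = 47/4 ≈ 11.750)
P(s, m) = m*s
n(B) = 47/4 + 20*B (n(B) = 20*B + 47/4 = 47/4 + 20*B)
n(P(-7, -10))/(-7445) = (47/4 + 20*(-10*(-7)))/(-7445) = (47/4 + 20*70)*(-1/7445) = (47/4 + 1400)*(-1/7445) = (5647/4)*(-1/7445) = -5647/29780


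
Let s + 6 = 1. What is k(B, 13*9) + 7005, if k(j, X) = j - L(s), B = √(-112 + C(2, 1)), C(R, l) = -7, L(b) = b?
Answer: 7010 + I*√119 ≈ 7010.0 + 10.909*I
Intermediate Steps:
s = -5 (s = -6 + 1 = -5)
B = I*√119 (B = √(-112 - 7) = √(-119) = I*√119 ≈ 10.909*I)
k(j, X) = 5 + j (k(j, X) = j - 1*(-5) = j + 5 = 5 + j)
k(B, 13*9) + 7005 = (5 + I*√119) + 7005 = 7010 + I*√119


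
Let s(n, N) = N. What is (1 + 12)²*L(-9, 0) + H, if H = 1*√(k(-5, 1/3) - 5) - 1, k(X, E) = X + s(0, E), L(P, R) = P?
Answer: -1522 + I*√87/3 ≈ -1522.0 + 3.1091*I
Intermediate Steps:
k(X, E) = E + X (k(X, E) = X + E = E + X)
H = -1 + I*√87/3 (H = 1*√((1/3 - 5) - 5) - 1 = 1*√((⅓ - 5) - 5) - 1 = 1*√(-14/3 - 5) - 1 = 1*√(-29/3) - 1 = 1*(I*√87/3) - 1 = I*√87/3 - 1 = -1 + I*√87/3 ≈ -1.0 + 3.1091*I)
(1 + 12)²*L(-9, 0) + H = (1 + 12)²*(-9) + (-1 + I*√87/3) = 13²*(-9) + (-1 + I*√87/3) = 169*(-9) + (-1 + I*√87/3) = -1521 + (-1 + I*√87/3) = -1522 + I*√87/3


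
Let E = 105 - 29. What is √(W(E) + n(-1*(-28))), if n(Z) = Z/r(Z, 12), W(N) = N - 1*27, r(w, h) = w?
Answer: 5*√2 ≈ 7.0711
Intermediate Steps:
E = 76
W(N) = -27 + N (W(N) = N - 27 = -27 + N)
n(Z) = 1 (n(Z) = Z/Z = 1)
√(W(E) + n(-1*(-28))) = √((-27 + 76) + 1) = √(49 + 1) = √50 = 5*√2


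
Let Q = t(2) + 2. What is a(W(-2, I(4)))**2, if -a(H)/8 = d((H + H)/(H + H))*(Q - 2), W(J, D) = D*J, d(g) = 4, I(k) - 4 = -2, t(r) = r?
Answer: 4096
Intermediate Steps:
I(k) = 2 (I(k) = 4 - 2 = 2)
Q = 4 (Q = 2 + 2 = 4)
a(H) = -64 (a(H) = -32*(4 - 2) = -32*2 = -8*8 = -64)
a(W(-2, I(4)))**2 = (-64)**2 = 4096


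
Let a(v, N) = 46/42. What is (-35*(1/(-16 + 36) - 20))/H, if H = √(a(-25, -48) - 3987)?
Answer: -2793*I*√439446/167408 ≈ -11.06*I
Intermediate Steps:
a(v, N) = 23/21 (a(v, N) = 46*(1/42) = 23/21)
H = 2*I*√439446/21 (H = √(23/21 - 3987) = √(-83704/21) = 2*I*√439446/21 ≈ 63.134*I)
(-35*(1/(-16 + 36) - 20))/H = (-35*(1/(-16 + 36) - 20))/((2*I*√439446/21)) = (-35*(1/20 - 20))*(-I*√439446/41852) = (-35*(-399/20))*(-I*√439446/41852) = 2793*(-I*√439446/41852)/4 = -2793*I*√439446/167408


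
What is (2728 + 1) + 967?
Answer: 3696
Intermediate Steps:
(2728 + 1) + 967 = 2729 + 967 = 3696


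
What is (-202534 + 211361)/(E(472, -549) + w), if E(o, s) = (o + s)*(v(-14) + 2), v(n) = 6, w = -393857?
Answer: -8827/394473 ≈ -0.022377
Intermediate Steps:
E(o, s) = 8*o + 8*s (E(o, s) = (o + s)*(6 + 2) = (o + s)*8 = 8*o + 8*s)
(-202534 + 211361)/(E(472, -549) + w) = (-202534 + 211361)/((8*472 + 8*(-549)) - 393857) = 8827/((3776 - 4392) - 393857) = 8827/(-616 - 393857) = 8827/(-394473) = 8827*(-1/394473) = -8827/394473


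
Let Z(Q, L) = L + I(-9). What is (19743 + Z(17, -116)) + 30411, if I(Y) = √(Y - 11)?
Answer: 50038 + 2*I*√5 ≈ 50038.0 + 4.4721*I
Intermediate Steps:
I(Y) = √(-11 + Y)
Z(Q, L) = L + 2*I*√5 (Z(Q, L) = L + √(-11 - 9) = L + √(-20) = L + 2*I*√5)
(19743 + Z(17, -116)) + 30411 = (19743 + (-116 + 2*I*√5)) + 30411 = (19627 + 2*I*√5) + 30411 = 50038 + 2*I*√5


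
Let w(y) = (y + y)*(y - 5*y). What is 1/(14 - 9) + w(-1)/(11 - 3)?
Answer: -⅘ ≈ -0.80000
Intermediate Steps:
w(y) = -8*y² (w(y) = (2*y)*(-4*y) = -8*y²)
1/(14 - 9) + w(-1)/(11 - 3) = 1/(14 - 9) + (-8*(-1)²)/(11 - 3) = 1/5 + (-8*1)/8 = ⅕ + (⅛)*(-8) = ⅕ - 1 = -⅘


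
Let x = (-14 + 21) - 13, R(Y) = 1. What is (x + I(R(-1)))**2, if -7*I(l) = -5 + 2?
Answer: 1521/49 ≈ 31.041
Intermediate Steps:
I(l) = 3/7 (I(l) = -(-5 + 2)/7 = -1/7*(-3) = 3/7)
x = -6 (x = 7 - 13 = -6)
(x + I(R(-1)))**2 = (-6 + 3/7)**2 = (-39/7)**2 = 1521/49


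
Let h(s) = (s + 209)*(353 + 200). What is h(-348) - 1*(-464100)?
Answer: 387233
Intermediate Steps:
h(s) = 115577 + 553*s (h(s) = (209 + s)*553 = 115577 + 553*s)
h(-348) - 1*(-464100) = (115577 + 553*(-348)) - 1*(-464100) = (115577 - 192444) + 464100 = -76867 + 464100 = 387233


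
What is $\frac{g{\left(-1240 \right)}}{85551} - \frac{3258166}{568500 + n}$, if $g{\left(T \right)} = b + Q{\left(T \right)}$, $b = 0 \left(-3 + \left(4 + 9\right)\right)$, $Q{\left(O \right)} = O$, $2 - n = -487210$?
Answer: $- \frac{15558246797}{5017623184} \approx -3.1007$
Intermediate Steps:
$n = 487212$ ($n = 2 - -487210 = 2 + 487210 = 487212$)
$b = 0$ ($b = 0 \left(-3 + 13\right) = 0 \cdot 10 = 0$)
$g{\left(T \right)} = T$ ($g{\left(T \right)} = 0 + T = T$)
$\frac{g{\left(-1240 \right)}}{85551} - \frac{3258166}{568500 + n} = - \frac{1240}{85551} - \frac{3258166}{568500 + 487212} = \left(-1240\right) \frac{1}{85551} - \frac{3258166}{1055712} = - \frac{1240}{85551} - \frac{1629083}{527856} = - \frac{15558246797}{5017623184}$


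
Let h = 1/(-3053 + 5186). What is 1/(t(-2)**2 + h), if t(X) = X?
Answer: 2133/8533 ≈ 0.24997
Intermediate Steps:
h = 1/2133 ≈ 0.00046882
1/(t(-2)**2 + h) = 1/((-2)**2 + 1/2133) = 1/(4 + 1/2133) = 1/(8533/2133) = 2133/8533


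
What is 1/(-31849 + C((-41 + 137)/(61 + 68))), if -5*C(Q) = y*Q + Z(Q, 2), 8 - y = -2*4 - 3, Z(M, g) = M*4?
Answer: -215/6848271 ≈ -3.1395e-5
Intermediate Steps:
Z(M, g) = 4*M
y = 19 (y = 8 - (-2*4 - 3) = 8 - (-8 - 3) = 8 - 1*(-11) = 8 + 11 = 19)
C(Q) = -23*Q/5 (C(Q) = -(19*Q + 4*Q)/5 = -23*Q/5)
1/(-31849 + C((-41 + 137)/(61 + 68))) = 1/(-31849 - 23*(-41 + 137)/(5*(61 + 68))) = 1/(-31849 - 2208/(5*129)) = 1/(-31849 - 23/5*32/43) = 1/(-31849 - 736/215) = 1/(-6848271/215) = -215/6848271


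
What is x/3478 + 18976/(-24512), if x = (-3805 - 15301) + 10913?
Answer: -2084573/666037 ≈ -3.1298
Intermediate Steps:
x = -8193 (x = -19106 + 10913 = -8193)
x/3478 + 18976/(-24512) = -8193/3478 + 18976/(-24512) = -8193*1/3478 + 18976*(-1/24512) = -8193/3478 - 593/766 = -2084573/666037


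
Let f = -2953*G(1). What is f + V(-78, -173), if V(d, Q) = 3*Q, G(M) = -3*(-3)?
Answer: -27096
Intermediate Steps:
G(M) = 9
f = -26577 (f = -2953*9 = -26577)
f + V(-78, -173) = -26577 + 3*(-173) = -26577 - 519 = -27096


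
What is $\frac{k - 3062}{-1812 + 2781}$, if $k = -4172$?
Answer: $- \frac{7234}{969} \approx -7.4654$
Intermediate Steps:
$\frac{k - 3062}{-1812 + 2781} = \frac{-4172 - 3062}{-1812 + 2781} = - \frac{7234}{969}$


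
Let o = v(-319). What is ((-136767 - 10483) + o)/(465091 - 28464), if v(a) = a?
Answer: -147569/436627 ≈ -0.33798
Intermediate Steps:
o = -319
((-136767 - 10483) + o)/(465091 - 28464) = ((-136767 - 10483) - 319)/(465091 - 28464) = (-147250 - 319)/436627 = -147569*1/436627 = -147569/436627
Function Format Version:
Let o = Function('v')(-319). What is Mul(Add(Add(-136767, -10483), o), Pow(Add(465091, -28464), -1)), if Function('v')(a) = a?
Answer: Rational(-147569, 436627) ≈ -0.33798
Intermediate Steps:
o = -319
Mul(Add(Add(-136767, -10483), o), Pow(Add(465091, -28464), -1)) = Mul(Add(Add(-136767, -10483), -319), Pow(Add(465091, -28464), -1)) = Mul(Add(-147250, -319), Pow(436627, -1)) = Mul(-147569, Rational(1, 436627)) = Rational(-147569, 436627)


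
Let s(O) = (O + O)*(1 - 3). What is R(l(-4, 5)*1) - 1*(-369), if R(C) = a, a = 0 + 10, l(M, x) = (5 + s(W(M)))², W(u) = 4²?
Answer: 379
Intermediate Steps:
W(u) = 16
s(O) = -4*O (s(O) = (2*O)*(-2) = -4*O)
l(M, x) = 3481 (l(M, x) = (5 - 4*16)² = (5 - 64)² = (-59)² = 3481)
a = 10
R(C) = 10
R(l(-4, 5)*1) - 1*(-369) = 10 - 1*(-369) = 10 + 369 = 379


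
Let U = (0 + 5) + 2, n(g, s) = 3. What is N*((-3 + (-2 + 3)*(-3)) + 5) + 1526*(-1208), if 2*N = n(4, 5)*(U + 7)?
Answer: -1843429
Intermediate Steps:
U = 7 (U = 5 + 2 = 7)
N = 21 (N = (3*(7 + 7))/2 = (3*14)/2 = (½)*42 = 21)
N*((-3 + (-2 + 3)*(-3)) + 5) + 1526*(-1208) = 21*((-3 + (-2 + 3)*(-3)) + 5) + 1526*(-1208) = 21*((-3 + 1*(-3)) + 5) - 1843408 = 21*((-3 - 3) + 5) - 1843408 = 21*(-6 + 5) - 1843408 = 21*(-1) - 1843408 = -21 - 1843408 = -1843429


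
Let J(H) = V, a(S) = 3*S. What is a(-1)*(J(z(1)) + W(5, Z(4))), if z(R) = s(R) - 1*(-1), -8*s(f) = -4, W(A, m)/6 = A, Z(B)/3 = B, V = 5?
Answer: -105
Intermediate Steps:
Z(B) = 3*B
W(A, m) = 6*A
s(f) = ½ (s(f) = -⅛*(-4) = ½)
z(R) = 3/2 (z(R) = ½ - 1*(-1) = ½ + 1 = 3/2)
J(H) = 5
a(-1)*(J(z(1)) + W(5, Z(4))) = (3*(-1))*(5 + 6*5) = -3*(5 + 30) = -3*35 = -105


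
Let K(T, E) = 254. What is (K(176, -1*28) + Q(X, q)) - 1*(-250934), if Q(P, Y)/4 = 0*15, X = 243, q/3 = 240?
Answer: 251188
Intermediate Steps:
q = 720 (q = 3*240 = 720)
Q(P, Y) = 0 (Q(P, Y) = 4*(0*15) = 4*0 = 0)
(K(176, -1*28) + Q(X, q)) - 1*(-250934) = (254 + 0) - 1*(-250934) = 254 + 250934 = 251188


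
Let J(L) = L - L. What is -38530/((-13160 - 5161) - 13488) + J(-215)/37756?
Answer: 38530/31809 ≈ 1.2113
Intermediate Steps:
J(L) = 0
-38530/((-13160 - 5161) - 13488) + J(-215)/37756 = -38530/((-13160 - 5161) - 13488) + 0/37756 = -38530/(-18321 - 13488) + 0*(1/37756) = -38530/(-31809) + 0 = -38530*(-1/31809) + 0 = 38530/31809 + 0 = 38530/31809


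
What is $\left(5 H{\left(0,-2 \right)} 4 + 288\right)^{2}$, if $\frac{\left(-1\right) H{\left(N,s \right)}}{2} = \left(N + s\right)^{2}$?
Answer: $16384$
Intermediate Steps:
$H{\left(N,s \right)} = - 2 \left(N + s\right)^{2}$
$\left(5 H{\left(0,-2 \right)} 4 + 288\right)^{2} = \left(5 \left(- 2 \left(0 - 2\right)^{2}\right) 4 + 288\right)^{2} = \left(5 \left(- 2 \left(-2\right)^{2}\right) 4 + 288\right)^{2} = \left(5 \left(\left(-2\right) 4\right) 4 + 288\right)^{2} = \left(5 \left(-8\right) 4 + 288\right)^{2} = \left(\left(-40\right) 4 + 288\right)^{2} = \left(-160 + 288\right)^{2} = 128^{2} = 16384$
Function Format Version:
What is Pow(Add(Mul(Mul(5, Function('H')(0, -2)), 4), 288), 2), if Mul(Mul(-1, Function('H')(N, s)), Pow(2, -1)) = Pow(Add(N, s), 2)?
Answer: 16384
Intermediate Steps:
Function('H')(N, s) = Mul(-2, Pow(Add(N, s), 2))
Pow(Add(Mul(Mul(5, Function('H')(0, -2)), 4), 288), 2) = Pow(Add(Mul(Mul(5, Mul(-2, Pow(Add(0, -2), 2))), 4), 288), 2) = Pow(Add(Mul(Mul(5, Mul(-2, Pow(-2, 2))), 4), 288), 2) = Pow(Add(Mul(Mul(5, Mul(-2, 4)), 4), 288), 2) = Pow(Add(Mul(Mul(5, -8), 4), 288), 2) = Pow(Add(Mul(-40, 4), 288), 2) = Pow(Add(-160, 288), 2) = Pow(128, 2) = 16384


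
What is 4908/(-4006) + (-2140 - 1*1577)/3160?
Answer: -15199791/6329480 ≈ -2.4014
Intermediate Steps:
4908/(-4006) + (-2140 - 1*1577)/3160 = 4908*(-1/4006) + (-2140 - 1577)*(1/3160) = -2454/2003 - 3717*1/3160 = -2454/2003 - 3717/3160 = -15199791/6329480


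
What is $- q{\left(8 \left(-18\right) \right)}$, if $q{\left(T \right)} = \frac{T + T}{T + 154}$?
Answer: $\frac{144}{5} \approx 28.8$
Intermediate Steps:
$q{\left(T \right)} = \frac{2 T}{154 + T}$
$- q{\left(8 \left(-18\right) \right)} = - \frac{2 \cdot 8 \left(-18\right)}{154 + 8 \left(-18\right)} = - \frac{2 \left(-144\right)}{154 - 144} = - \frac{2 \left(-144\right)}{10} = \left(-1\right) \left(- \frac{144}{5}\right) = \frac{144}{5}$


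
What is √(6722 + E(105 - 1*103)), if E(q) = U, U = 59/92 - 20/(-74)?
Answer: √19474957141/1702 ≈ 81.993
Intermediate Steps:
U = 3103/3404 (U = 59*(1/92) - 20*(-1/74) = 59/92 + 10/37 = 3103/3404 ≈ 0.91157)
E(q) = 3103/3404
√(6722 + E(105 - 1*103)) = √(6722 + 3103/3404) = √(22884791/3404) = √19474957141/1702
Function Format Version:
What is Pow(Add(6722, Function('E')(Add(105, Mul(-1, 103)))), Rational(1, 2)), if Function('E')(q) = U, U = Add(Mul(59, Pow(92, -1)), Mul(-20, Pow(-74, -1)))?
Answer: Mul(Rational(1, 1702), Pow(19474957141, Rational(1, 2))) ≈ 81.993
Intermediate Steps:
U = Rational(3103, 3404) (U = Add(Mul(59, Rational(1, 92)), Mul(-20, Rational(-1, 74))) = Add(Rational(59, 92), Rational(10, 37)) = Rational(3103, 3404) ≈ 0.91157)
Function('E')(q) = Rational(3103, 3404)
Pow(Add(6722, Function('E')(Add(105, Mul(-1, 103)))), Rational(1, 2)) = Pow(Add(6722, Rational(3103, 3404)), Rational(1, 2)) = Pow(Rational(22884791, 3404), Rational(1, 2)) = Mul(Rational(1, 1702), Pow(19474957141, Rational(1, 2)))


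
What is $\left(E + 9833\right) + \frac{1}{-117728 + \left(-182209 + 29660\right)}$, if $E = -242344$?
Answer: $- \frac{62842375548}{270277} \approx -2.3251 \cdot 10^{5}$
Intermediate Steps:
$\left(E + 9833\right) + \frac{1}{-117728 + \left(-182209 + 29660\right)} = \left(-242344 + 9833\right) + \frac{1}{-117728 + \left(-182209 + 29660\right)} = -232511 + \frac{1}{-117728 - 152549} = -232511 + \frac{1}{-270277} = -232511 - \frac{1}{270277} = - \frac{62842375548}{270277}$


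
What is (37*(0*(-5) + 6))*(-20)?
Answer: -4440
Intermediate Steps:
(37*(0*(-5) + 6))*(-20) = (37*(0 + 6))*(-20) = (37*6)*(-20) = 222*(-20) = -4440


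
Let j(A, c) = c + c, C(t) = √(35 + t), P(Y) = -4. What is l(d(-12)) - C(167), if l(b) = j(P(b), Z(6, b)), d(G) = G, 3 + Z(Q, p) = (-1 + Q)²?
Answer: 44 - √202 ≈ 29.787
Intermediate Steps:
Z(Q, p) = -3 + (-1 + Q)²
j(A, c) = 2*c
l(b) = 44 (l(b) = 2*(-3 + (-1 + 6)²) = 2*(-3 + 5²) = 2*(-3 + 25) = 2*22 = 44)
l(d(-12)) - C(167) = 44 - √(35 + 167) = 44 - √202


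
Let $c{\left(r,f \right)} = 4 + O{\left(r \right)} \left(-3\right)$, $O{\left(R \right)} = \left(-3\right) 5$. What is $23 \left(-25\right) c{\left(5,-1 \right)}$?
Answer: $-28175$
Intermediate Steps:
$O{\left(R \right)} = -15$
$c{\left(r,f \right)} = 49$ ($c{\left(r,f \right)} = 4 - -45 = 4 + 45 = 49$)
$23 \left(-25\right) c{\left(5,-1 \right)} = 23 \left(-25\right) 49 = \left(-575\right) 49 = -28175$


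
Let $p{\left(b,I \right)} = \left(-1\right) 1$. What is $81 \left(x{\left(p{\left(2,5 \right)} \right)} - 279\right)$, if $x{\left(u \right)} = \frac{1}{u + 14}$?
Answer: $- \frac{293706}{13} \approx -22593.0$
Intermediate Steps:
$p{\left(b,I \right)} = -1$
$x{\left(u \right)} = \frac{1}{14 + u}$
$81 \left(x{\left(p{\left(2,5 \right)} \right)} - 279\right) = 81 \left(\frac{1}{14 - 1} - 279\right) = 81 \left(\frac{1}{13} - 279\right) = 81 \left(- \frac{3626}{13}\right) = - \frac{293706}{13}$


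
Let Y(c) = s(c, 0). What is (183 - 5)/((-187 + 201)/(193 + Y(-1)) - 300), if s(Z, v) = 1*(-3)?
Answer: -16910/28493 ≈ -0.59348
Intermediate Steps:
s(Z, v) = -3
Y(c) = -3
(183 - 5)/((-187 + 201)/(193 + Y(-1)) - 300) = (183 - 5)/((-187 + 201)/(193 - 3) - 300) = 178/(14/190 - 300) = 178/(14*(1/190) - 300) = 178/(7/95 - 300) = 178/(-28493/95) = 178*(-95/28493) = -16910/28493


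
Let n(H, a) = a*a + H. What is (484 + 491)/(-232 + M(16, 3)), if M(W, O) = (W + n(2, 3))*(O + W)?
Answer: 975/281 ≈ 3.4697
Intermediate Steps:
n(H, a) = H + a² (n(H, a) = a² + H = H + a²)
M(W, O) = (11 + W)*(O + W) (M(W, O) = (W + (2 + 3²))*(O + W) = (W + (2 + 9))*(O + W) = (W + 11)*(O + W) = (11 + W)*(O + W))
(484 + 491)/(-232 + M(16, 3)) = (484 + 491)/(-232 + (16² + 11*3 + 11*16 + 3*16)) = 975/(-232 + (256 + 33 + 176 + 48)) = 975/(-232 + 513) = 975/281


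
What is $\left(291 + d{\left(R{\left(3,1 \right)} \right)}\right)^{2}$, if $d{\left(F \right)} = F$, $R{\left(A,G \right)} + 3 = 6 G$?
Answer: $86436$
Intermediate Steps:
$R{\left(A,G \right)} = -3 + 6 G$
$\left(291 + d{\left(R{\left(3,1 \right)} \right)}\right)^{2} = \left(291 + \left(-3 + 6 \cdot 1\right)\right)^{2} = \left(291 + \left(-3 + 6\right)\right)^{2} = \left(291 + 3\right)^{2} = 294^{2} = 86436$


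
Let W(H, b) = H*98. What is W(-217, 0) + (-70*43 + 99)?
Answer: -24177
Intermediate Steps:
W(H, b) = 98*H
W(-217, 0) + (-70*43 + 99) = 98*(-217) + (-70*43 + 99) = -21266 + (-3010 + 99) = -21266 - 2911 = -24177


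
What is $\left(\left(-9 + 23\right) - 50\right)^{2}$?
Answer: $1296$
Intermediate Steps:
$\left(\left(-9 + 23\right) - 50\right)^{2} = \left(14 - 50\right)^{2} = \left(-36\right)^{2} = 1296$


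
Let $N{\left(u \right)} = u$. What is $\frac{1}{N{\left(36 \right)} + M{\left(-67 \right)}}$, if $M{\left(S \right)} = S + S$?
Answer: $- \frac{1}{98} \approx -0.010204$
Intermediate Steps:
$M{\left(S \right)} = 2 S$
$\frac{1}{N{\left(36 \right)} + M{\left(-67 \right)}} = \frac{1}{36 + 2 \left(-67\right)} = \frac{1}{36 - 134} = \frac{1}{-98} = - \frac{1}{98}$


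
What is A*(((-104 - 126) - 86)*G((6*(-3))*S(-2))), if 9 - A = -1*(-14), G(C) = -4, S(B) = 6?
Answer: -6320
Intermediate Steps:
A = -5 (A = 9 - (-1)*(-14) = 9 - 1*14 = 9 - 14 = -5)
A*(((-104 - 126) - 86)*G((6*(-3))*S(-2))) = -5*((-104 - 126) - 86)*(-4) = -5*(-230 - 86)*(-4) = -(-1580)*(-4) = -5*1264 = -6320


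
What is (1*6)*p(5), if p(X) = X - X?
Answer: 0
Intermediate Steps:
p(X) = 0
(1*6)*p(5) = (1*6)*0 = 6*0 = 0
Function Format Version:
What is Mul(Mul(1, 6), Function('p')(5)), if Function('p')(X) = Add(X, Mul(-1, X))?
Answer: 0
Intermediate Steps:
Function('p')(X) = 0
Mul(Mul(1, 6), Function('p')(5)) = Mul(Mul(1, 6), 0) = Mul(6, 0) = 0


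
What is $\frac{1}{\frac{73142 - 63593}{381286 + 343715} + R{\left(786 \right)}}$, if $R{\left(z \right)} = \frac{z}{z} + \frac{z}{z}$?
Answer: $\frac{241667}{486517} \approx 0.49673$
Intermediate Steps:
$R{\left(z \right)} = 2$ ($R{\left(z \right)} = 1 + 1 = 2$)
$\frac{1}{\frac{73142 - 63593}{381286 + 343715} + R{\left(786 \right)}} = \frac{1}{\frac{73142 - 63593}{381286 + 343715} + 2} = \frac{1}{\frac{9549}{725001} + 2} = \frac{1}{9549 \cdot \frac{1}{725001} + 2} = \frac{1}{\frac{3183}{241667} + 2} = \frac{1}{\frac{486517}{241667}} = \frac{241667}{486517}$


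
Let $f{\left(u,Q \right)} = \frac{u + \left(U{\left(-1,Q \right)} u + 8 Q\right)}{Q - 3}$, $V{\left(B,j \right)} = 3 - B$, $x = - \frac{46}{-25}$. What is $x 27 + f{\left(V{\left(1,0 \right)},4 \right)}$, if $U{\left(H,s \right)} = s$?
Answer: $\frac{2292}{25} \approx 91.68$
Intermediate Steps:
$x = \frac{46}{25}$ ($x = \left(-46\right) \left(- \frac{1}{25}\right) = \frac{46}{25} \approx 1.84$)
$f{\left(u,Q \right)} = \frac{u + 8 Q + Q u}{-3 + Q}$ ($f{\left(u,Q \right)} = \frac{u + \left(Q u + 8 Q\right)}{Q - 3} = \frac{u + \left(8 Q + Q u\right)}{-3 + Q} = \frac{u + 8 Q + Q u}{-3 + Q}$)
$x 27 + f{\left(V{\left(1,0 \right)},4 \right)} = \frac{46}{25} \cdot 27 + \frac{\left(3 - 1\right) + 8 \cdot 4 + 4 \left(3 - 1\right)}{-3 + 4} = \frac{1242}{25} + \frac{\left(3 - 1\right) + 32 + 4 \left(3 - 1\right)}{1} = \frac{1242}{25} + 1 \left(2 + 32 + 4 \cdot 2\right) = \frac{1242}{25} + 1 \left(2 + 32 + 8\right) = \frac{1242}{25} + 1 \cdot 42 = \frac{1242}{25} + 42 = \frac{2292}{25}$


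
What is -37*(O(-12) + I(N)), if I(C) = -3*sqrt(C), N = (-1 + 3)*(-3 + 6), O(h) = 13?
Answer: -481 + 111*sqrt(6) ≈ -209.11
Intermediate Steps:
N = 6 (N = 2*3 = 6)
-37*(O(-12) + I(N)) = -37*(13 - 3*sqrt(6)) = -481 + 111*sqrt(6)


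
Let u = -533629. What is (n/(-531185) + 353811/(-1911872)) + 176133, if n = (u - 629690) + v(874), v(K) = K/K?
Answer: 178875265538201821/1015557728320 ≈ 1.7614e+5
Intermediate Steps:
v(K) = 1
n = -1163318 (n = (-533629 - 629690) + 1 = -1163319 + 1 = -1163318)
(n/(-531185) + 353811/(-1911872)) + 176133 = (-1163318/(-531185) + 353811/(-1911872)) + 176133 = (-1163318*(-1/531185) + 353811*(-1/1911872)) + 176133 = (1163318/531185 - 353811/1911872) + 176133 = 2036176015261/1015557728320 + 176133 = 178875265538201821/1015557728320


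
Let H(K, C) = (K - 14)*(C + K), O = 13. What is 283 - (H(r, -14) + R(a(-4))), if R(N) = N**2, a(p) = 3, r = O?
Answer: 273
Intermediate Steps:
r = 13
H(K, C) = (-14 + K)*(C + K)
283 - (H(r, -14) + R(a(-4))) = 283 - ((13**2 - 14*(-14) - 14*13 - 14*13) + 3**2) = 283 - ((169 + 196 - 182 - 182) + 9) = 283 - (1 + 9) = 283 - 1*10 = 283 - 10 = 273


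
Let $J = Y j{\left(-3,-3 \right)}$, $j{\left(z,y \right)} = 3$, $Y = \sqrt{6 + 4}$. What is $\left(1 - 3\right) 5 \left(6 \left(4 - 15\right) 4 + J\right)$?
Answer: $2640 - 30 \sqrt{10} \approx 2545.1$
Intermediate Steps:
$Y = \sqrt{10} \approx 3.1623$
$J = 3 \sqrt{10}$ ($J = \sqrt{10} \cdot 3 = 3 \sqrt{10} \approx 9.4868$)
$\left(1 - 3\right) 5 \left(6 \left(4 - 15\right) 4 + J\right) = \left(1 - 3\right) 5 \left(6 \left(4 - 15\right) 4 + 3 \sqrt{10}\right) = \left(-2\right) 5 \left(6 \left(4 - 15\right) 4 + 3 \sqrt{10}\right) = - 10 \left(6 \left(-11\right) 4 + 3 \sqrt{10}\right) = - 10 \left(\left(-66\right) 4 + 3 \sqrt{10}\right) = - 10 \left(-264 + 3 \sqrt{10}\right) = 2640 - 30 \sqrt{10}$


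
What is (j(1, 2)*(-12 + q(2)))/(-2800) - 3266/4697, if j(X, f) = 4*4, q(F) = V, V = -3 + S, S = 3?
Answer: -10514/16775 ≈ -0.62677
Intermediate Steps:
V = 0 (V = -3 + 3 = 0)
q(F) = 0
j(X, f) = 16
(j(1, 2)*(-12 + q(2)))/(-2800) - 3266/4697 = (16*(-12 + 0))/(-2800) - 3266/4697 = (16*(-12))*(-1/2800) - 3266*1/4697 = -192*(-1/2800) - 3266/4697 = 12/175 - 3266/4697 = -10514/16775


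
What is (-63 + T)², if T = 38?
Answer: 625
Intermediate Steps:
(-63 + T)² = (-63 + 38)² = (-25)² = 625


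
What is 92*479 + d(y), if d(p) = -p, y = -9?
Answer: 44077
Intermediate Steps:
92*479 + d(y) = 92*479 - 1*(-9) = 44068 + 9 = 44077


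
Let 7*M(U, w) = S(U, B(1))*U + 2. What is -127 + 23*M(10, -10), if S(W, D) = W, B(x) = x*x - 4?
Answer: 1457/7 ≈ 208.14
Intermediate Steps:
B(x) = -4 + x² (B(x) = x² - 4 = -4 + x²)
M(U, w) = 2/7 + U²/7 (M(U, w) = (U*U + 2)/7 = (U² + 2)/7 = (2 + U²)/7 = 2/7 + U²/7)
-127 + 23*M(10, -10) = -127 + 23*(2/7 + (⅐)*10²) = -127 + 23*(2/7 + (⅐)*100) = -127 + 23*(2/7 + 100/7) = -127 + 23*(102/7) = -127 + 2346/7 = 1457/7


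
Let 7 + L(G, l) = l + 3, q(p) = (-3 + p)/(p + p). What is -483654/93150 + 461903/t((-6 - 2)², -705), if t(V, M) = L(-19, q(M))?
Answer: -561753872741/4253850 ≈ -1.3206e+5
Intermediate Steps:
q(p) = (-3 + p)/(2*p) (q(p) = (-3 + p)/((2*p)) = (-3 + p)*(1/(2*p)) = (-3 + p)/(2*p))
L(G, l) = -4 + l (L(G, l) = -7 + (l + 3) = -7 + (3 + l) = -4 + l)
t(V, M) = -4 + (-3 + M)/(2*M)
-483654/93150 + 461903/t((-6 - 2)², -705) = -483654/93150 + 461903/(((½)*(-3 - 7*(-705))/(-705))) = -483654*1/93150 + 461903/(((½)*(-1/705)*(-3 + 4935))) = -80609/15525 + 461903/(((½)*(-1/705)*4932)) = -80609/15525 + 461903/(-822/235) = -80609/15525 + 461903*(-235/822) = -80609/15525 - 108547205/822 = -561753872741/4253850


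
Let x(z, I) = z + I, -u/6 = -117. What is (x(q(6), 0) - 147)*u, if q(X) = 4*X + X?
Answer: -82134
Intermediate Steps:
q(X) = 5*X
u = 702 (u = -6*(-117) = 702)
x(z, I) = I + z
(x(q(6), 0) - 147)*u = ((0 + 5*6) - 147)*702 = ((0 + 30) - 147)*702 = (30 - 147)*702 = -117*702 = -82134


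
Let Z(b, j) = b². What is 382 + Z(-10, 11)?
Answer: 482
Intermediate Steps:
382 + Z(-10, 11) = 382 + (-10)² = 382 + 100 = 482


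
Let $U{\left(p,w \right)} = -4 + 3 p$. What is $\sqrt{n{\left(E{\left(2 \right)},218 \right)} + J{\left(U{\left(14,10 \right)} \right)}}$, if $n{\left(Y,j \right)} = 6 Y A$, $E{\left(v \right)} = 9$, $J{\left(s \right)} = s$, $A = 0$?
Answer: $\sqrt{38} \approx 6.1644$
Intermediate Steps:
$n{\left(Y,j \right)} = 0$ ($n{\left(Y,j \right)} = 6 Y 0 = 0$)
$\sqrt{n{\left(E{\left(2 \right)},218 \right)} + J{\left(U{\left(14,10 \right)} \right)}} = \sqrt{0 + \left(-4 + 3 \cdot 14\right)} = \sqrt{0 + \left(-4 + 42\right)} = \sqrt{0 + 38} = \sqrt{38}$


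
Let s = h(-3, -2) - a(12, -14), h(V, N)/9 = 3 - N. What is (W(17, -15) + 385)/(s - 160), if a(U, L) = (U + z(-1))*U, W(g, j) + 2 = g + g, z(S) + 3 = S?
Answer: -417/211 ≈ -1.9763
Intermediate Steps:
z(S) = -3 + S
W(g, j) = -2 + 2*g (W(g, j) = -2 + (g + g) = -2 + 2*g)
h(V, N) = 27 - 9*N (h(V, N) = 9*(3 - N) = 27 - 9*N)
a(U, L) = U*(-4 + U) (a(U, L) = (U + (-3 - 1))*U = (U - 4)*U = (-4 + U)*U = U*(-4 + U))
s = -51 (s = (27 - 9*(-2)) - 12*(-4 + 12) = (27 + 18) - 12*8 = 45 - 1*96 = 45 - 96 = -51)
(W(17, -15) + 385)/(s - 160) = ((-2 + 2*17) + 385)/(-51 - 160) = ((-2 + 34) + 385)/(-211) = (32 + 385)*(-1/211) = 417*(-1/211) = -417/211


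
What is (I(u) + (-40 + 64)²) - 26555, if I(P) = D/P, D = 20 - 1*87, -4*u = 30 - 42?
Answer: -78004/3 ≈ -26001.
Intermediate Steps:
u = 3 (u = -(30 - 42)/4 = -¼*(-12) = 3)
D = -67 (D = 20 - 87 = -67)
I(P) = -67/P
(I(u) + (-40 + 64)²) - 26555 = (-67/3 + (-40 + 64)²) - 26555 = (-67*⅓ + 24²) - 26555 = (-67/3 + 576) - 26555 = 1661/3 - 26555 = -78004/3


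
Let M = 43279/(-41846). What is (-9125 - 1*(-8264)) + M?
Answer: -36072685/41846 ≈ -862.03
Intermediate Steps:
M = -43279/41846 (M = 43279*(-1/41846) = -43279/41846 ≈ -1.0342)
(-9125 - 1*(-8264)) + M = (-9125 - 1*(-8264)) - 43279/41846 = (-9125 + 8264) - 43279/41846 = -861 - 43279/41846 = -36072685/41846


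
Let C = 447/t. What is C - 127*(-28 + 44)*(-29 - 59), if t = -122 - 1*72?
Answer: 34689857/194 ≈ 1.7881e+5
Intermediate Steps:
t = -194 (t = -122 - 72 = -194)
C = -447/194 (C = 447/(-194) = 447*(-1/194) = -447/194 ≈ -2.3041)
C - 127*(-28 + 44)*(-29 - 59) = -447/194 - 127*(-28 + 44)*(-29 - 59) = -447/194 - 2032*(-88) = -447/194 - 127*(-1408) = -447/194 + 178816 = 34689857/194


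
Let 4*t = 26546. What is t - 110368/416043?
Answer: 5521918003/832086 ≈ 6636.2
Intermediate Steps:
t = 13273/2 (t = (1/4)*26546 = 13273/2 ≈ 6636.5)
t - 110368/416043 = 13273/2 - 110368/416043 = 5521918003/832086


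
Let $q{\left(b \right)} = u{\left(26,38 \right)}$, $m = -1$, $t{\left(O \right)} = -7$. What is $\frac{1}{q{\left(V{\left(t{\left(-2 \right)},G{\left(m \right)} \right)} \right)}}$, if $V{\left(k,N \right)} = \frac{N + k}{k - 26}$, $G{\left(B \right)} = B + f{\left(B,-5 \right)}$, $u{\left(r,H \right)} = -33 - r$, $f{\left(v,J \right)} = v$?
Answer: $- \frac{1}{59} \approx -0.016949$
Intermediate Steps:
$G{\left(B \right)} = 2 B$ ($G{\left(B \right)} = B + B = 2 B$)
$V{\left(k,N \right)} = \frac{N + k}{-26 + k}$
$q{\left(b \right)} = -59$ ($q{\left(b \right)} = -33 - 26 = -59$)
$\frac{1}{q{\left(V{\left(t{\left(-2 \right)},G{\left(m \right)} \right)} \right)}} = \frac{1}{-59} = - \frac{1}{59}$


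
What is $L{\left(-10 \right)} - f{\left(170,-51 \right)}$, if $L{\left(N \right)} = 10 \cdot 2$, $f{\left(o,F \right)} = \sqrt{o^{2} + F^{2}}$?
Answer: $20 - 17 \sqrt{109} \approx -157.49$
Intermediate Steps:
$f{\left(o,F \right)} = \sqrt{F^{2} + o^{2}}$
$L{\left(N \right)} = 20$
$L{\left(-10 \right)} - f{\left(170,-51 \right)} = 20 - \sqrt{\left(-51\right)^{2} + 170^{2}} = 20 - \sqrt{2601 + 28900} = 20 - \sqrt{31501} = 20 - 17 \sqrt{109}$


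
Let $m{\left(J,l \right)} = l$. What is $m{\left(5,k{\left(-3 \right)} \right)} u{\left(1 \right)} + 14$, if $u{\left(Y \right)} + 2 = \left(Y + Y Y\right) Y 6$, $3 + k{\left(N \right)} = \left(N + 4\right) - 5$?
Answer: $-56$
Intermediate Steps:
$k{\left(N \right)} = -4 + N$ ($k{\left(N \right)} = -3 + \left(\left(N + 4\right) - 5\right) = -3 + \left(\left(4 + N\right) - 5\right) = -3 + \left(-1 + N\right) = -4 + N$)
$u{\left(Y \right)} = -2 + 6 Y \left(Y + Y^{2}\right)$ ($u{\left(Y \right)} = -2 + \left(Y + Y Y\right) Y 6 = -2 + \left(Y + Y^{2}\right) Y 6 = -2 + Y \left(Y + Y^{2}\right) 6 = -2 + 6 Y \left(Y + Y^{2}\right)$)
$m{\left(5,k{\left(-3 \right)} \right)} u{\left(1 \right)} + 14 = \left(-4 - 3\right) \left(-2 + 6 \cdot 1^{2} + 6 \cdot 1^{3}\right) + 14 = - 7 \left(-2 + 6 \cdot 1 + 6 \cdot 1\right) + 14 = - 7 \left(-2 + 6 + 6\right) + 14 = \left(-7\right) 10 + 14 = -70 + 14 = -56$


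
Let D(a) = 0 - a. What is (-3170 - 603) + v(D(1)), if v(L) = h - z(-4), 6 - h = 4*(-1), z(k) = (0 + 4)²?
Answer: -3779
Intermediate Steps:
D(a) = -a
z(k) = 16 (z(k) = 4² = 16)
h = 10 (h = 6 - 4*(-1) = 6 - 1*(-4) = 6 + 4 = 10)
v(L) = -6 (v(L) = 10 - 1*16 = 10 - 16 = -6)
(-3170 - 603) + v(D(1)) = (-3170 - 603) - 6 = -3773 - 6 = -3779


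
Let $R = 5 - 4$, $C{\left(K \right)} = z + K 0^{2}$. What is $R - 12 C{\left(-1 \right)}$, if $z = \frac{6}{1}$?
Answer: $-71$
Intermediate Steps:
$z = 6$ ($z = 6 \cdot 1 = 6$)
$C{\left(K \right)} = 6$ ($C{\left(K \right)} = 6 + K 0^{2} = 6 + K 0 = 6 + 0 = 6$)
$R = 1$ ($R = 5 - 4 = 1$)
$R - 12 C{\left(-1 \right)} = 1 - 72 = -71$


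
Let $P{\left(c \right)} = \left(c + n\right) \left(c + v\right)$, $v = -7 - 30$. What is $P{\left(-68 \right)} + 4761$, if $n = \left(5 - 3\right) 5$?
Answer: $10851$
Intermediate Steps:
$v = -37$ ($v = -7 - 30 = -37$)
$n = 10$ ($n = \left(5 - 3\right) 5 = 2 \cdot 5 = 10$)
$P{\left(c \right)} = \left(-37 + c\right) \left(10 + c\right)$ ($P{\left(c \right)} = \left(c + 10\right) \left(c - 37\right) = \left(10 + c\right) \left(-37 + c\right) = \left(-37 + c\right) \left(10 + c\right)$)
$P{\left(-68 \right)} + 4761 = \left(-370 + \left(-68\right)^{2} - -1836\right) + 4761 = \left(-370 + 4624 + 1836\right) + 4761 = 6090 + 4761 = 10851$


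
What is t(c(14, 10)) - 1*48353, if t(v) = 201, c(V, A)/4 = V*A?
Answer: -48152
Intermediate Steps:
c(V, A) = 4*A*V (c(V, A) = 4*(V*A) = 4*(A*V) = 4*A*V)
t(c(14, 10)) - 1*48353 = 201 - 1*48353 = 201 - 48353 = -48152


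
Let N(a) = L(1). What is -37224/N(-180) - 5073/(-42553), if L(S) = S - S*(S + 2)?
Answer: 792001509/42553 ≈ 18612.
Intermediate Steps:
L(S) = S - S*(2 + S)
N(a) = -2 (N(a) = -1*1*(1 + 1) = -1*1*2 = -2)
-37224/N(-180) - 5073/(-42553) = -37224/(-2) - 5073/(-42553) = -37224*(-½) - 5073*(-1/42553) = 18612 + 5073/42553 = 792001509/42553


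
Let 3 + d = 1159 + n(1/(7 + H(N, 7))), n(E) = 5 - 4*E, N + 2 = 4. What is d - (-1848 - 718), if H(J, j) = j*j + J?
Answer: 108081/29 ≈ 3726.9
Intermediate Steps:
N = 2 (N = -2 + 4 = 2)
H(J, j) = J + j**2 (H(J, j) = j**2 + J = J + j**2)
d = 33667/29 (d = -3 + (1159 + (5 - 4/(7 + (2 + 7**2)))) = -3 + (1159 + (5 - 4/(7 + (2 + 49)))) = -3 + (1159 + (5 - 4/(7 + 51))) = -3 + (1159 + (5 - 4/58)) = -3 + (1159 + (5 - 4*1/58)) = -3 + (1159 + (5 - 2/29)) = -3 + (1159 + 143/29) = -3 + 33754/29 = 33667/29 ≈ 1160.9)
d - (-1848 - 718) = 33667/29 - (-1848 - 718) = 33667/29 - 1*(-2566) = 33667/29 + 2566 = 108081/29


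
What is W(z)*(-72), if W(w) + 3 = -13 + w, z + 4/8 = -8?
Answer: 1764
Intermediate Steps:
z = -17/2 (z = -½ - 8 = -17/2 ≈ -8.5000)
W(w) = -16 + w (W(w) = -3 + (-13 + w) = -16 + w)
W(z)*(-72) = (-16 - 17/2)*(-72) = -49/2*(-72) = 1764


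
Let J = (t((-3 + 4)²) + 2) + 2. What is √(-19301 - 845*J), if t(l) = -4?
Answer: I*√19301 ≈ 138.93*I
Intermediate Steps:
J = 0 (J = (-4 + 2) + 2 = -2 + 2 = 0)
√(-19301 - 845*J) = √(-19301 - 845*0) = √(-19301 + 0) = √(-19301) = I*√19301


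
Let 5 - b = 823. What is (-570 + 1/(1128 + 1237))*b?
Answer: 1102704082/2365 ≈ 4.6626e+5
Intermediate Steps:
b = -818 (b = 5 - 1*823 = 5 - 823 = -818)
(-570 + 1/(1128 + 1237))*b = (-570 + 1/(1128 + 1237))*(-818) = (-570 + 1/2365)*(-818) = -1348049/2365*(-818) = 1102704082/2365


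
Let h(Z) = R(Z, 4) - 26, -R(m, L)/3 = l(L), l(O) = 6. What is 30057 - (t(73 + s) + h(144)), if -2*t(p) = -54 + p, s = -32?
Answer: 60189/2 ≈ 30095.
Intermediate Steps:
t(p) = 27 - p/2 (t(p) = -(-54 + p)/2 = 27 - p/2)
R(m, L) = -18 (R(m, L) = -3*6 = -18)
h(Z) = -44 (h(Z) = -18 - 26 = -44)
30057 - (t(73 + s) + h(144)) = 30057 - ((27 - (73 - 32)/2) - 44) = 30057 - ((27 - 1/2*41) - 44) = 30057 - ((27 - 41/2) - 44) = 30057 - (13/2 - 44) = 30057 - 1*(-75/2) = 30057 + 75/2 = 60189/2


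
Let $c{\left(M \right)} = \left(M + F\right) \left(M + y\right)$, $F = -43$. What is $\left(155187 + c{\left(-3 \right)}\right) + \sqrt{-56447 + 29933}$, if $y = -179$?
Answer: $163559 + 3 i \sqrt{2946} \approx 1.6356 \cdot 10^{5} + 162.83 i$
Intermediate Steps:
$c{\left(M \right)} = \left(-179 + M\right) \left(-43 + M\right)$ ($c{\left(M \right)} = \left(M - 43\right) \left(M - 179\right) = \left(-43 + M\right) \left(-179 + M\right) = \left(-179 + M\right) \left(-43 + M\right)$)
$\left(155187 + c{\left(-3 \right)}\right) + \sqrt{-56447 + 29933} = \left(155187 + \left(7697 + \left(-3\right)^{2} - -666\right)\right) + \sqrt{-56447 + 29933} = \left(155187 + \left(7697 + 9 + 666\right)\right) + \sqrt{-26514} = \left(155187 + 8372\right) + 3 i \sqrt{2946} = 163559 + 3 i \sqrt{2946}$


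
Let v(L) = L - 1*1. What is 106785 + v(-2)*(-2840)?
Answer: 115305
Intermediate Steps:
v(L) = -1 + L (v(L) = L - 1 = -1 + L)
106785 + v(-2)*(-2840) = 106785 + (-1 - 2)*(-2840) = 106785 - 3*(-2840) = 106785 + 8520 = 115305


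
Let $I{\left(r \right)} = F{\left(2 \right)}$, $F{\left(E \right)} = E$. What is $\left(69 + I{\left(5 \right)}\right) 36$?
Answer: $2556$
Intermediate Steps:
$I{\left(r \right)} = 2$
$\left(69 + I{\left(5 \right)}\right) 36 = \left(69 + 2\right) 36 = 71 \cdot 36 = 2556$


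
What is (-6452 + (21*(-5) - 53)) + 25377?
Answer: 18767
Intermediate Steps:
(-6452 + (21*(-5) - 53)) + 25377 = (-6452 + (-105 - 53)) + 25377 = (-6452 - 158) + 25377 = -6610 + 25377 = 18767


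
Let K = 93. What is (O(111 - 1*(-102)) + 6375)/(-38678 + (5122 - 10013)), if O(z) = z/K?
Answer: -197696/1350639 ≈ -0.14637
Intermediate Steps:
O(z) = z/93
(O(111 - 1*(-102)) + 6375)/(-38678 + (5122 - 10013)) = ((111 - 1*(-102))/93 + 6375)/(-38678 + (5122 - 10013)) = ((111 + 102)/93 + 6375)/(-38678 - 4891) = ((1/93)*213 + 6375)/(-43569) = (71/31 + 6375)*(-1/43569) = (197696/31)*(-1/43569) = -197696/1350639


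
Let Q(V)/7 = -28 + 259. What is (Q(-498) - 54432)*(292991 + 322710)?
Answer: -32518248315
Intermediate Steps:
Q(V) = 1617 (Q(V) = 7*(-28 + 259) = 7*231 = 1617)
(Q(-498) - 54432)*(292991 + 322710) = (1617 - 54432)*(292991 + 322710) = -52815*615701 = -32518248315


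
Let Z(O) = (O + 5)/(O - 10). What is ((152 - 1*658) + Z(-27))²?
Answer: 349690000/1369 ≈ 2.5543e+5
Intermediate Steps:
Z(O) = (5 + O)/(-10 + O)
((152 - 1*658) + Z(-27))² = ((152 - 1*658) + (5 - 27)/(-10 - 27))² = ((152 - 658) - 22/(-37))² = (-506 - 1/37*(-22))² = (-506 + 22/37)² = (-18700/37)² = 349690000/1369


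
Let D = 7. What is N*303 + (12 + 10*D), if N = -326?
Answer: -98696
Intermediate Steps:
N*303 + (12 + 10*D) = -326*303 + (12 + 10*7) = -98778 + (12 + 70) = -98778 + 82 = -98696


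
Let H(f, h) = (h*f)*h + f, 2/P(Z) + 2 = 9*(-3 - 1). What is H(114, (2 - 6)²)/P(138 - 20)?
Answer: -556662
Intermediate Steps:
P(Z) = -1/19 (P(Z) = 2/(-2 + 9*(-3 - 1)) = 2/(-2 + 9*(-4)) = 2/(-2 - 36) = 2/(-38) = 2*(-1/38) = -1/19)
H(f, h) = f + f*h² (H(f, h) = (f*h)*h + f = f*h² + f = f + f*h²)
H(114, (2 - 6)²)/P(138 - 20) = (114*(1 + ((2 - 6)²)²))/(-1/19) = (114*(1 + ((-4)²)²))*(-19) = (114*(1 + 16²))*(-19) = (114*(1 + 256))*(-19) = (114*257)*(-19) = 29298*(-19) = -556662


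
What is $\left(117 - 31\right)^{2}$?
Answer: $7396$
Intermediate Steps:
$\left(117 - 31\right)^{2} = 86^{2} = 7396$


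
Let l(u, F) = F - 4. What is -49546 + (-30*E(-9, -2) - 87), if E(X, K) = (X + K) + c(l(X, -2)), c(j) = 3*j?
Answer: -48763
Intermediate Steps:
l(u, F) = -4 + F
E(X, K) = -18 + K + X (E(X, K) = (X + K) + 3*(-4 - 2) = (K + X) + 3*(-6) = (K + X) - 18 = -18 + K + X)
-49546 + (-30*E(-9, -2) - 87) = -49546 + (-30*(-18 - 2 - 9) - 87) = -49546 + (-30*(-29) - 87) = -49546 + (870 - 87) = -49546 + 783 = -48763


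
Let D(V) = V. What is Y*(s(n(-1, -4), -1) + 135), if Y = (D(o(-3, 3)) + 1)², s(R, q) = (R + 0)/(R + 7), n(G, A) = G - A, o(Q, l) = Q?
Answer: 2706/5 ≈ 541.20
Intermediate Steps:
s(R, q) = R/(7 + R)
Y = 4 (Y = (-3 + 1)² = (-2)² = 4)
Y*(s(n(-1, -4), -1) + 135) = 4*((-1 - 1*(-4))/(7 + (-1 - 1*(-4))) + 135) = 4*((-1 + 4)/(7 + (-1 + 4)) + 135) = 4*(3/(7 + 3) + 135) = 4*(3/10 + 135) = 4*(1353/10) = 2706/5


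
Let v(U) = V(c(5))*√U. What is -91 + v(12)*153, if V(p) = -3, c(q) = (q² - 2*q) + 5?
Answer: -91 - 918*√3 ≈ -1681.0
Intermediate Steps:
c(q) = 5 + q² - 2*q
v(U) = -3*√U
-91 + v(12)*153 = -91 - 6*√3*153 = -91 - 918*√3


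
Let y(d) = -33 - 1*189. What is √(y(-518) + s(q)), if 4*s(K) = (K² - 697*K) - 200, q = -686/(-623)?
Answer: I*√14687678/178 ≈ 21.531*I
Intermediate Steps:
y(d) = -222 (y(d) = -33 - 189 = -222)
q = 98/89 (q = -686*(-1/623) = 98/89 ≈ 1.1011)
s(K) = -50 - 697*K/4 + K²/4 (s(K) = ((K² - 697*K) - 200)/4 = (-200 + K² - 697*K)/4 = -50 - 697*K/4 + K²/4)
√(y(-518) + s(q)) = √(-222 + (-50 - 697/4*98/89 + (98/89)²/4)) = √(-222 + (-50 - 34153/178 + (¼)*(9604/7921))) = √(-222 + (-50 - 34153/178 + 2401/7921)) = √(-222 - 3826915/15842) = √(-7343839/15842) = I*√14687678/178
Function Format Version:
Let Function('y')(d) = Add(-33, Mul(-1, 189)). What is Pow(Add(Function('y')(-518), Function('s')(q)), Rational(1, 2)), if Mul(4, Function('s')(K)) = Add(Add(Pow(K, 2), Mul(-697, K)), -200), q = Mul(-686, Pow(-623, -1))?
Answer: Mul(Rational(1, 178), I, Pow(14687678, Rational(1, 2))) ≈ Mul(21.531, I)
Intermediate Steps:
Function('y')(d) = -222 (Function('y')(d) = Add(-33, -189) = -222)
q = Rational(98, 89) (q = Mul(-686, Rational(-1, 623)) = Rational(98, 89) ≈ 1.1011)
Function('s')(K) = Add(-50, Mul(Rational(-697, 4), K), Mul(Rational(1, 4), Pow(K, 2))) (Function('s')(K) = Mul(Rational(1, 4), Add(Add(Pow(K, 2), Mul(-697, K)), -200)) = Mul(Rational(1, 4), Add(-200, Pow(K, 2), Mul(-697, K))) = Add(-50, Mul(Rational(-697, 4), K), Mul(Rational(1, 4), Pow(K, 2))))
Pow(Add(Function('y')(-518), Function('s')(q)), Rational(1, 2)) = Pow(Add(-222, Add(-50, Mul(Rational(-697, 4), Rational(98, 89)), Mul(Rational(1, 4), Pow(Rational(98, 89), 2)))), Rational(1, 2)) = Pow(Add(-222, Add(-50, Rational(-34153, 178), Mul(Rational(1, 4), Rational(9604, 7921)))), Rational(1, 2)) = Pow(Add(-222, Add(-50, Rational(-34153, 178), Rational(2401, 7921))), Rational(1, 2)) = Pow(Add(-222, Rational(-3826915, 15842)), Rational(1, 2)) = Pow(Rational(-7343839, 15842), Rational(1, 2)) = Mul(Rational(1, 178), I, Pow(14687678, Rational(1, 2)))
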